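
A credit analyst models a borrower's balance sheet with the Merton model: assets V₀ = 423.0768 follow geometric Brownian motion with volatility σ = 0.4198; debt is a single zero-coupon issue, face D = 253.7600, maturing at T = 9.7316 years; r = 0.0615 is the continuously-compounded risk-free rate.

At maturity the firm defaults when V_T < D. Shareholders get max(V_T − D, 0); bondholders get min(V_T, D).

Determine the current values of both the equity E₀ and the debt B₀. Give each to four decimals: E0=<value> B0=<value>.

E0=314.5427 B0=108.5341

d₁ = [ln(V₀/D) + (r + σ²/2)T] / (σ√T)
   = [ln(423.0768/253.7600) + (0.0615 + 0.5·0.4198²)·9.7316] / (0.4198·√9.7316)
   = [0.511165 + 1.456003] / 1.309588 = 1.502128
d₂ = d₁ − σ√T = 1.502128 − 1.309588 = 0.192540
N(d₁) = 0.933468,  N(d₂) = 0.576340,  e^(−rT) = 0.549639
E₀ = V₀·N(d₁) − D·e^(−rT)·N(d₂)
   = 423.0768·0.933468 − 253.7600·0.549639·0.576340 = 314.542730
B₀ = V₀ − E₀ = 423.0768 − 314.542730 = 108.534070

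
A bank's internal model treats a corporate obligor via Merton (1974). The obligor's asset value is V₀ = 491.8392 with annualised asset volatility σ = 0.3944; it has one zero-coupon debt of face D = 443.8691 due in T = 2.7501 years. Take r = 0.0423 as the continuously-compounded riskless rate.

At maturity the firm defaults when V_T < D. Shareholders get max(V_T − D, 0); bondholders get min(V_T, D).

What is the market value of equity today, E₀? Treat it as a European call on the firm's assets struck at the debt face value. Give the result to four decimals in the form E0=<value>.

d₁ = [ln(V₀/D) + (r + σ²/2)T] / (σ√T)
   = [ln(491.8392/443.8691) + (0.0423 + 0.5·0.3944²)·2.7501] / (0.3944·√2.7501)
   = [0.102622 + 0.330220] / 0.654050 = 0.661787
d₂ = d₁ − σ√T = 0.661787 − 0.654050 = 0.007737
N(d₁) = 0.745946,  N(d₂) = 0.503087,  e^(−rT) = 0.890182
E₀ = V₀·N(d₁) − D·e^(−rT)·N(d₂)
   = 491.8392·0.745946 − 443.8691·0.890182·0.503087 = 168.103847

E0=168.1038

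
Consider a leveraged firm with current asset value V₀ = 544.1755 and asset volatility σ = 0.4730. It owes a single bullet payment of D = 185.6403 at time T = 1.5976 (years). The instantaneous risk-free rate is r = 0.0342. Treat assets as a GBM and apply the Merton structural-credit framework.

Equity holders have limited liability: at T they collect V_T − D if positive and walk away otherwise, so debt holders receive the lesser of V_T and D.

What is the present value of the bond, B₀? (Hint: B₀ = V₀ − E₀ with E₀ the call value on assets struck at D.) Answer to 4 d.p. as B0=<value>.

d₁ = [ln(V₀/D) + (r + σ²/2)T] / (σ√T)
   = [ln(544.1755/185.6403) + (0.0342 + 0.5·0.4730²)·1.5976] / (0.4730·√1.5976)
   = [1.075461 + 0.233353] / 0.597854 = 2.189186
d₂ = d₁ − σ√T = 2.189186 − 0.597854 = 1.591332
N(d₁) = 0.985708,  N(d₂) = 0.944233,  e^(−rT) = 0.946828
E₀ = V₀·N(d₁) − D·e^(−rT)·N(d₂)
   = 544.1755·0.985708 − 185.6403·0.946828·0.944233 = 370.431121
B₀ = V₀ − E₀ = 544.1755 − 370.431121 = 173.744379

B0=173.7444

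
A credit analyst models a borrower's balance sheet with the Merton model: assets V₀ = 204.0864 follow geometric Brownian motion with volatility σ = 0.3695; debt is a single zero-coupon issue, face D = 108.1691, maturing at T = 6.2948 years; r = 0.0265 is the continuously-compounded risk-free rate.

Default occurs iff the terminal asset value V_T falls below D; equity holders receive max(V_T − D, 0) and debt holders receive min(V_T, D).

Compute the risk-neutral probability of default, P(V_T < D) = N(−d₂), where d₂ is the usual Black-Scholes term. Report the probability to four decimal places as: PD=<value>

d₁ = [ln(V₀/D) + (r + σ²/2)T] / (σ√T)
   = [ln(204.0864/108.1691) + (0.0265 + 0.5·0.3695²)·6.2948] / (0.3695·√6.2948)
   = [0.634848 + 0.596528] / 0.927055 = 1.328266
d₂ = d₁ − σ√T = 1.328266 − 0.927055 = 0.401211
risk-neutral PD = N(−d₂) = N(-0.401211) = 0.344132

PD=0.3441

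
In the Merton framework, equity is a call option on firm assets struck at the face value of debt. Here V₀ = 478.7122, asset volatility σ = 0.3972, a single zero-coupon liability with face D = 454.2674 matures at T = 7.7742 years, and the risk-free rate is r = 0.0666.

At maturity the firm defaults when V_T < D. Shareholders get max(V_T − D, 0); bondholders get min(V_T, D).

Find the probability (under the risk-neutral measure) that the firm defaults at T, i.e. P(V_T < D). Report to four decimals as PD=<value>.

d₁ = [ln(V₀/D) + (r + σ²/2)T] / (σ√T)
   = [ln(478.7122/454.2674) + (0.0666 + 0.5·0.3972²)·7.7742] / (0.3972·√7.7742)
   = [0.052414 + 1.131021] / 1.107483 = 1.068580
d₂ = d₁ − σ√T = 1.068580 − 1.107483 = -0.038903
risk-neutral PD = N(−d₂) = N(0.038903) = 0.515516

PD=0.5155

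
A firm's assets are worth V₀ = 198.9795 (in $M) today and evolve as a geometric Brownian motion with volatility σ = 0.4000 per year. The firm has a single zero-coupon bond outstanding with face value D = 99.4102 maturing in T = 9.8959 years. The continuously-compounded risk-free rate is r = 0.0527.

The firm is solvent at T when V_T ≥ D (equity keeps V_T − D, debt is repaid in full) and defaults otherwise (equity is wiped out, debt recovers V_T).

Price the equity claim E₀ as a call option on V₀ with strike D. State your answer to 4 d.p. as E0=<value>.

E0=150.6795

d₁ = [ln(V₀/D) + (r + σ²/2)T] / (σ√T)
   = [ln(198.9795/99.4102) + (0.0527 + 0.5·0.4000²)·9.8959] / (0.4000·√9.8959)
   = [0.693947 + 1.313186] / 1.258310 = 1.595102
d₂ = d₁ − σ√T = 1.595102 − 1.258310 = 0.336792
N(d₁) = 0.944655,  N(d₂) = 0.631863,  e^(−rT) = 0.593621
E₀ = V₀·N(d₁) − D·e^(−rT)·N(d₂)
   = 198.9795·0.944655 − 99.4102·0.593621·0.631863 = 150.679529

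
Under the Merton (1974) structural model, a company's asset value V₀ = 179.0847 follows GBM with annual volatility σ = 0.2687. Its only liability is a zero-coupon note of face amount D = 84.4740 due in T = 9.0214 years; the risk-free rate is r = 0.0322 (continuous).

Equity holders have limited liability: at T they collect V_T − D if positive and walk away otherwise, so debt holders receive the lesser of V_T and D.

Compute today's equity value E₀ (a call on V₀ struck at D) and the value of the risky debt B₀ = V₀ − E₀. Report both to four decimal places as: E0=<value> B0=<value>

E0=119.6736 B0=59.4111

d₁ = [ln(V₀/D) + (r + σ²/2)T] / (σ√T)
   = [ln(179.0847/84.4740) + (0.0322 + 0.5·0.2687²)·9.0214] / (0.2687·√9.0214)
   = [0.751415 + 0.616160] / 0.807058 = 1.694520
d₂ = d₁ − σ√T = 1.694520 − 0.807058 = 0.887462
N(d₁) = 0.954917,  N(d₂) = 0.812585,  e^(−rT) = 0.747898
E₀ = V₀·N(d₁) − D·e^(−rT)·N(d₂)
   = 179.0847·0.954917 − 84.4740·0.747898·0.812585 = 119.673560
B₀ = V₀ − E₀ = 179.0847 − 119.673560 = 59.411140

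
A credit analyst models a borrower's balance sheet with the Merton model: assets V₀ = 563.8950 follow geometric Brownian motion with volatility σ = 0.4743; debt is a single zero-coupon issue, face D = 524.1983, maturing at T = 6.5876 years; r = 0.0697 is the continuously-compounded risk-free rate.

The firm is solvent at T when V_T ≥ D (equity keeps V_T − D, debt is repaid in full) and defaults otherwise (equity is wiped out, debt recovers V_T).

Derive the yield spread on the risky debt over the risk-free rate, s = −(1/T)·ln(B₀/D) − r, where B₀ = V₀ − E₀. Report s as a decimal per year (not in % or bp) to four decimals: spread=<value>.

d₁ = [ln(V₀/D) + (r + σ²/2)T] / (σ√T)
   = [ln(563.8950/524.1983) + (0.0697 + 0.5·0.4743²)·6.5876] / (0.4743·√6.5876)
   = [0.072998 + 1.200131] / 1.217354 = 1.045817
d₂ = d₁ − σ√T = 1.045817 − 1.217354 = -0.171537
N(d₁) = 0.852177,  N(d₂) = 0.431901,  e^(−rT) = 0.631817
E₀ = V₀·N(d₁) − D·e^(−rT)·N(d₂)
   = 563.8950·0.852177 − 524.1983·0.631817·0.431901 = 337.494049
B₀ = V₀ − E₀ = 563.8950 − 337.494049 = 226.400951
spread = −(1/T)·ln(B₀/D) − r = −(1/6.5876)·ln(226.400951/524.1983) − 0.0697 = 0.05774588

spread=0.0577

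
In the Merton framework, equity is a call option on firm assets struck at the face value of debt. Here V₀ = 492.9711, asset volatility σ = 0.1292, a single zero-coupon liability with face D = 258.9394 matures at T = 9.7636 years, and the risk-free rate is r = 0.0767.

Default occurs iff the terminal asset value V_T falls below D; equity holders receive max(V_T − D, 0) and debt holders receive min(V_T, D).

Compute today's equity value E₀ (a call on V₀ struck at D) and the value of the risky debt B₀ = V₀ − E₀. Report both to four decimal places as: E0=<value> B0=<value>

d₁ = [ln(V₀/D) + (r + σ²/2)T] / (σ√T)
   = [ln(492.9711/258.9394) + (0.0767 + 0.5·0.1292²)·9.7636] / (0.1292·√9.7636)
   = [0.643856 + 0.830358] / 0.403708 = 3.651684
d₂ = d₁ − σ√T = 3.651684 − 0.403708 = 3.247976
N(d₁) = 0.999870,  N(d₂) = 0.999419,  e^(−rT) = 0.472902
E₀ = V₀·N(d₁) − D·e^(−rT)·N(d₂)
   = 492.9711·0.999870 − 258.9394·0.472902·0.999419 = 370.525212
B₀ = V₀ − E₀ = 492.9711 − 370.525212 = 122.445888

E0=370.5252 B0=122.4459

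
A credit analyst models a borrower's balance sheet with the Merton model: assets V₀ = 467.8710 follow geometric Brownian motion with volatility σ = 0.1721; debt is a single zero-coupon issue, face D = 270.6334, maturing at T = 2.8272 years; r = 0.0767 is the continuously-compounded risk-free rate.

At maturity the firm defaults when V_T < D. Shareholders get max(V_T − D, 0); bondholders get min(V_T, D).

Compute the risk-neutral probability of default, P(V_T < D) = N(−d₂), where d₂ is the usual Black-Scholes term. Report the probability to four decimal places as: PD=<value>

PD=0.0063

d₁ = [ln(V₀/D) + (r + σ²/2)T] / (σ√T)
   = [ln(467.8710/270.6334) + (0.0767 + 0.5·0.1721²)·2.8272] / (0.1721·√2.8272)
   = [0.547427 + 0.258715] / 0.289374 = 2.785817
d₂ = d₁ − σ√T = 2.785817 − 0.289374 = 2.496443
risk-neutral PD = N(−d₂) = N(-2.496443) = 0.006272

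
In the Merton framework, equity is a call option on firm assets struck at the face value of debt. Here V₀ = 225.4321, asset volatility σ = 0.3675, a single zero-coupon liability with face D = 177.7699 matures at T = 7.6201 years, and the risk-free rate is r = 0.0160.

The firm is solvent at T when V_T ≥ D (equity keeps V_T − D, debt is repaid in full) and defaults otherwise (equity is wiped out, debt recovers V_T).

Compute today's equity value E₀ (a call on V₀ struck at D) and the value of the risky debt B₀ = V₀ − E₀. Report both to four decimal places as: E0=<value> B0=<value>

E0=112.4731 B0=112.9590

d₁ = [ln(V₀/D) + (r + σ²/2)T] / (σ√T)
   = [ln(225.4321/177.7699) + (0.0160 + 0.5·0.3675²)·7.6201] / (0.3675·√7.6201)
   = [0.237529 + 0.636493] / 1.014466 = 0.861558
d₂ = d₁ − σ√T = 0.861558 − 1.014466 = -0.152908
N(d₁) = 0.805535,  N(d₂) = 0.439235,  e^(−rT) = 0.885218
E₀ = V₀·N(d₁) − D·e^(−rT)·N(d₂)
   = 225.4321·0.805535 − 177.7699·0.885218·0.439235 = 112.473071
B₀ = V₀ − E₀ = 225.4321 − 112.473071 = 112.959029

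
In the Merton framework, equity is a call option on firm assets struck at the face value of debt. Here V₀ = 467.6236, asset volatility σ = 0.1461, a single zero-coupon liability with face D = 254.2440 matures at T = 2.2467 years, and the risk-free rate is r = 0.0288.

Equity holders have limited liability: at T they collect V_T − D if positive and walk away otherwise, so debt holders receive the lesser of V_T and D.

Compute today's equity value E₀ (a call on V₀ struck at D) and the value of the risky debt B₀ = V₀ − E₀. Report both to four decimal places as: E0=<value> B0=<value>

d₁ = [ln(V₀/D) + (r + σ²/2)T] / (σ√T)
   = [ln(467.6236/254.2440) + (0.0288 + 0.5·0.1461²)·2.2467] / (0.1461·√2.2467)
   = [0.609369 + 0.088683] / 0.218989 = 3.187610
d₂ = d₁ − σ√T = 3.187610 − 0.218989 = 2.968621
N(d₁) = 0.999283,  N(d₂) = 0.998504,  e^(−rT) = 0.937344
E₀ = V₀·N(d₁) − D·e^(−rT)·N(d₂)
   = 467.6236·0.999283 − 254.2440·0.937344·0.998504 = 229.330552
B₀ = V₀ − E₀ = 467.6236 − 229.330552 = 238.293048

E0=229.3306 B0=238.2930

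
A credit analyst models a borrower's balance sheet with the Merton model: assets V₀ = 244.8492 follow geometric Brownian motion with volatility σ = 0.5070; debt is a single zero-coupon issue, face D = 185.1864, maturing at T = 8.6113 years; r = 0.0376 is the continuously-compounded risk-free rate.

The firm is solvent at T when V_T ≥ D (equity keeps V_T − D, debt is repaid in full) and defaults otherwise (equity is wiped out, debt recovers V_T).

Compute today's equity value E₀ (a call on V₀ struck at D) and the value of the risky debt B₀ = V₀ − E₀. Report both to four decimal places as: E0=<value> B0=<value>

d₁ = [ln(V₀/D) + (r + σ²/2)T] / (σ√T)
   = [ln(244.8492/185.1864) + (0.0376 + 0.5·0.5070²)·8.6113] / (0.5070·√8.6113)
   = [0.279280 + 1.430548] / 1.487792 = 1.149238
d₂ = d₁ − σ√T = 1.149238 − 1.487792 = -0.338554
N(d₁) = 0.874771,  N(d₂) = 0.367473,  e^(−rT) = 0.723406
E₀ = V₀·N(d₁) − D·e^(−rT)·N(d₂)
   = 244.8492·0.874771 − 185.1864·0.723406·0.367473 = 164.958539
B₀ = V₀ − E₀ = 244.8492 − 164.958539 = 79.890661

E0=164.9585 B0=79.8907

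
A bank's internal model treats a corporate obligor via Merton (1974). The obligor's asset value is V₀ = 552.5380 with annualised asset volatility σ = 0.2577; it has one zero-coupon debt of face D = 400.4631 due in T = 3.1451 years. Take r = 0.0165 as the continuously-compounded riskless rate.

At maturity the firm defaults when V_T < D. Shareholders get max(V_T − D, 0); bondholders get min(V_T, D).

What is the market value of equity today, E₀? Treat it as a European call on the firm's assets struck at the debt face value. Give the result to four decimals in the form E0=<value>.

E0=196.3467

d₁ = [ln(V₀/D) + (r + σ²/2)T] / (σ√T)
   = [ln(552.5380/400.4631) + (0.0165 + 0.5·0.2577²)·3.1451] / (0.2577·√3.1451)
   = [0.321901 + 0.156326] / 0.457016 = 1.046411
d₂ = d₁ − σ√T = 1.046411 − 0.457016 = 0.589394
N(d₁) = 0.852314,  N(d₂) = 0.722202,  e^(−rT) = 0.949429
E₀ = V₀·N(d₁) − D·e^(−rT)·N(d₂)
   = 552.5380·0.852314 − 400.4631·0.949429·0.722202 = 196.346706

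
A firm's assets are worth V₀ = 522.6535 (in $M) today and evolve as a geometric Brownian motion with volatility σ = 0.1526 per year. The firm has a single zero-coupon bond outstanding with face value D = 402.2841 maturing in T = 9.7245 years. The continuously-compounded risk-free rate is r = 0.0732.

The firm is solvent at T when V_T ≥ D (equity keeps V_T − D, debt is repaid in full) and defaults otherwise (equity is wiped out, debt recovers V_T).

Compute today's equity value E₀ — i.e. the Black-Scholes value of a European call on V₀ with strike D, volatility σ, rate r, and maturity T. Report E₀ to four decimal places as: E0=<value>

E0=326.3564

d₁ = [ln(V₀/D) + (r + σ²/2)T] / (σ√T)
   = [ln(522.6535/402.2841) + (0.0732 + 0.5·0.1526²)·9.7245] / (0.1526·√9.7245)
   = [0.261760 + 0.825059] / 0.475870 = 2.283859
d₂ = d₁ − σ√T = 2.283859 − 0.475870 = 1.807989
N(d₁) = 0.988810,  N(d₂) = 0.964696,  e^(−rT) = 0.490744
E₀ = V₀·N(d₁) − D·e^(−rT)·N(d₂)
   = 522.6535·0.988810 − 402.2841·0.490744·0.964696 = 326.356366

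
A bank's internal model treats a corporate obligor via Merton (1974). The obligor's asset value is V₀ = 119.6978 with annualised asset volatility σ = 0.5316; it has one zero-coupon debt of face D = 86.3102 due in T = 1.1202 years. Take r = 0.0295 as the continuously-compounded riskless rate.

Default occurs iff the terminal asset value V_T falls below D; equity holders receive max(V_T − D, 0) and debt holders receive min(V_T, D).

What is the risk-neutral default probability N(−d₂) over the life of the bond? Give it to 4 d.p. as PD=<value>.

d₁ = [ln(V₀/D) + (r + σ²/2)T] / (σ√T)
   = [ln(119.6978/86.3102) + (0.0295 + 0.5·0.5316²)·1.1202] / (0.5316·√1.1202)
   = [0.327022 + 0.191329] / 0.562643 = 0.921280
d₂ = d₁ − σ√T = 0.921280 − 0.562643 = 0.358638
risk-neutral PD = N(−d₂) = N(-0.358638) = 0.359933

PD=0.3599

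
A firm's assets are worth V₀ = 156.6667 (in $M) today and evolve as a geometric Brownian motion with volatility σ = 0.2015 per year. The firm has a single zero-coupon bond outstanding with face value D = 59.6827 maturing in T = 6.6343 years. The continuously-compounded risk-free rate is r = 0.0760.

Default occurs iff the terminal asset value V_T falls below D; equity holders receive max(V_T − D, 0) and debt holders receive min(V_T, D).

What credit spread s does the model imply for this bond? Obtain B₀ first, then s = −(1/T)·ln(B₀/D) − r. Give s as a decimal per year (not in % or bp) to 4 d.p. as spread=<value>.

d₁ = [ln(V₀/D) + (r + σ²/2)T] / (σ√T)
   = [ln(156.6667/59.6827) + (0.0760 + 0.5·0.2015²)·6.6343] / (0.2015·√6.6343)
   = [0.965078 + 0.638891] / 0.519006 = 3.090462
d₂ = d₁ − σ√T = 3.090462 − 0.519006 = 2.571455
N(d₁) = 0.999001,  N(d₂) = 0.994936,  e^(−rT) = 0.603984
E₀ = V₀·N(d₁) − D·e^(−rT)·N(d₂)
   = 156.6667·0.999001 − 59.6827·0.603984·0.994936 = 120.645260
B₀ = V₀ − E₀ = 156.6667 − 120.645260 = 36.021440
spread = −(1/T)·ln(B₀/D) − r = −(1/6.6343)·ln(36.021440/59.6827) − 0.0760 = 0.00010869

spread=0.0001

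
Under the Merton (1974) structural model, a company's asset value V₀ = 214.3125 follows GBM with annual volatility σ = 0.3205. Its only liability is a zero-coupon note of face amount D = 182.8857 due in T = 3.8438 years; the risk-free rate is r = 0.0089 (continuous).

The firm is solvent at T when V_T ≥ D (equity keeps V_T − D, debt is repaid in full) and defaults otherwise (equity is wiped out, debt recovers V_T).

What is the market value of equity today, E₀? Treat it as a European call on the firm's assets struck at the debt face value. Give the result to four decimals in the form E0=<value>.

E0=69.1782

d₁ = [ln(V₀/D) + (r + σ²/2)T] / (σ√T)
   = [ln(214.3125/182.8857) + (0.0089 + 0.5·0.3205²)·3.8438] / (0.3205·√3.8438)
   = [0.158574 + 0.231628] / 0.628360 = 0.620985
d₂ = d₁ − σ√T = 0.620985 − 0.628360 = -0.007375
N(d₁) = 0.732695,  N(d₂) = 0.497058,  e^(−rT) = 0.966369
E₀ = V₀·N(d₁) − D·e^(−rT)·N(d₂)
   = 214.3125·0.732695 − 182.8857·0.966369·0.497058 = 69.178216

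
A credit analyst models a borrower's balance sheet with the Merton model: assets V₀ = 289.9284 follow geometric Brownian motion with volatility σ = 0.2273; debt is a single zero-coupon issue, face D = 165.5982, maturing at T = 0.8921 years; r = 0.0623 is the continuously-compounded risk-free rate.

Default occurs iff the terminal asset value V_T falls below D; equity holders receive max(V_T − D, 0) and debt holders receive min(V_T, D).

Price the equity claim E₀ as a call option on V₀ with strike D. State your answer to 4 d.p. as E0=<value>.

d₁ = [ln(V₀/D) + (r + σ²/2)T] / (σ√T)
   = [ln(289.9284/165.5982) + (0.0623 + 0.5·0.2273²)·0.8921] / (0.2273·√0.8921)
   = [0.560070 + 0.078623] / 0.214687 = 2.974992
d₂ = d₁ − σ√T = 2.974992 − 0.214687 = 2.760305
N(d₁) = 0.998535,  N(d₂) = 0.997113,  e^(−rT) = 0.945938
E₀ = V₀·N(d₁) − D·e^(−rT)·N(d₂)
   = 289.9284·0.998535 − 165.5982·0.945938·0.997113 = 133.310259

E0=133.3103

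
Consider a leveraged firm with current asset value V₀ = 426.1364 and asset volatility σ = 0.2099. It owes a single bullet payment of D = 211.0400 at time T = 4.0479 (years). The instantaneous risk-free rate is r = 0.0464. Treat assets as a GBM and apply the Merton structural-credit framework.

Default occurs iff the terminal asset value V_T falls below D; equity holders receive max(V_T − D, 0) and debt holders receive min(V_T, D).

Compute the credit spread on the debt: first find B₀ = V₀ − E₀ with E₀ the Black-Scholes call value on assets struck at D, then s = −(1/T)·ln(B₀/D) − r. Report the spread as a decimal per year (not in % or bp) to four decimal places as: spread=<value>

spread=0.0010

d₁ = [ln(V₀/D) + (r + σ²/2)T] / (σ√T)
   = [ln(426.1364/211.0400) + (0.0464 + 0.5·0.2099²)·4.0479] / (0.2099·√4.0479)
   = [0.702712 + 0.276994] / 0.422306 = 2.319895
d₂ = d₁ − σ√T = 2.319895 − 0.422306 = 1.897588
N(d₁) = 0.989827,  N(d₂) = 0.971125,  e^(−rT) = 0.828762
E₀ = V₀·N(d₁) − D·e^(−rT)·N(d₂)
   = 426.1364·0.989827 − 211.0400·0.828762·0.971125 = 251.949630
B₀ = V₀ − E₀ = 426.1364 − 251.949630 = 174.186770
spread = −(1/T)·ln(B₀/D) − r = −(1/4.0479)·ln(174.186770/211.0400) − 0.0464 = 0.00101213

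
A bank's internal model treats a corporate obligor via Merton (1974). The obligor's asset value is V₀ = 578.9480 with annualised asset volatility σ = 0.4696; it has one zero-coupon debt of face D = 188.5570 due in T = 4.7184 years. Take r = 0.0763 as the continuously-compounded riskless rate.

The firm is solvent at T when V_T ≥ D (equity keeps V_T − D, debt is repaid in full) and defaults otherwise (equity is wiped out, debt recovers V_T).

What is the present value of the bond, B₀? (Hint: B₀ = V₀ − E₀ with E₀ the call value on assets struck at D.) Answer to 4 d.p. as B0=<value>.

d₁ = [ln(V₀/D) + (r + σ²/2)T] / (σ√T)
   = [ln(578.9480/188.5570) + (0.0763 + 0.5·0.4696²)·4.7184] / (0.4696·√4.7184)
   = [1.121812 + 0.880275] / 1.020059 = 1.962716
d₂ = d₁ − σ√T = 1.962716 − 1.020059 = 0.942657
N(d₁) = 0.975160,  N(d₂) = 0.827072,  e^(−rT) = 0.697667
E₀ = V₀·N(d₁) − D·e^(−rT)·N(d₂)
   = 578.9480·0.975160 − 188.5570·0.697667·0.827072 = 455.765948
B₀ = V₀ − E₀ = 578.9480 − 455.765948 = 123.182052

B0=123.1821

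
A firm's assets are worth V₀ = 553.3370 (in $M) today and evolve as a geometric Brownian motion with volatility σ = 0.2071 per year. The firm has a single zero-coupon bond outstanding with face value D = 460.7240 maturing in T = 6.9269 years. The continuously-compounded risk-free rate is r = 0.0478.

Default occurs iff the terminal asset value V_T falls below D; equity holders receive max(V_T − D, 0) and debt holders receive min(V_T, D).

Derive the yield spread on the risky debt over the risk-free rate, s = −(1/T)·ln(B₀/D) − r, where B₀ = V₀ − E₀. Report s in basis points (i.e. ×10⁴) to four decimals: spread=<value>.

d₁ = [ln(V₀/D) + (r + σ²/2)T] / (σ√T)
   = [ln(553.3370/460.7240) + (0.0478 + 0.5·0.2071²)·6.9269] / (0.2071·√6.9269)
   = [0.183168 + 0.479655] / 0.545067 = 1.216040
d₂ = d₁ − σ√T = 1.216040 − 0.545067 = 0.670973
N(d₁) = 0.888015,  N(d₂) = 0.748881,  e^(−rT) = 0.718129
E₀ = V₀·N(d₁) − D·e^(−rT)·N(d₂)
   = 553.3370·0.888015 − 460.7240·0.718129·0.748881 = 243.597278
B₀ = V₀ − E₀ = 553.3370 − 243.597278 = 309.739722
spread = −(1/T)·ln(B₀/D) − r = −(1/6.9269)·ln(309.739722/460.7240) − 0.0478 = 0.00952244
in basis points: 0.00952244 × 10⁴ = 95.2244 bp

spread=95.2244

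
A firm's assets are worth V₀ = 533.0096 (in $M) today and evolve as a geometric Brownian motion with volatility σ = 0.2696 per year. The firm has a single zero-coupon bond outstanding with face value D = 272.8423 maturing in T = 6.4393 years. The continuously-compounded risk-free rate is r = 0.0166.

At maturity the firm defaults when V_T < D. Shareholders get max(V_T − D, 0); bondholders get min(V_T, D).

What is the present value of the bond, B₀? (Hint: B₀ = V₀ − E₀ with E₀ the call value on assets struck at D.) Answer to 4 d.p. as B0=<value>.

B0=229.9553

d₁ = [ln(V₀/D) + (r + σ²/2)T] / (σ√T)
   = [ln(533.0096/272.8423) + (0.0166 + 0.5·0.2696²)·6.4393] / (0.2696·√6.4393)
   = [0.669645 + 0.340910] / 0.684131 = 1.477137
d₂ = d₁ − σ√T = 1.477137 − 0.684131 = 0.793007
N(d₁) = 0.930181,  N(d₂) = 0.786113,  e^(−rT) = 0.898622
E₀ = V₀·N(d₁) − D·e^(−rT)·N(d₂)
   = 533.0096·0.930181 − 272.8423·0.898622·0.786113 = 303.054281
B₀ = V₀ − E₀ = 533.0096 − 303.054281 = 229.955319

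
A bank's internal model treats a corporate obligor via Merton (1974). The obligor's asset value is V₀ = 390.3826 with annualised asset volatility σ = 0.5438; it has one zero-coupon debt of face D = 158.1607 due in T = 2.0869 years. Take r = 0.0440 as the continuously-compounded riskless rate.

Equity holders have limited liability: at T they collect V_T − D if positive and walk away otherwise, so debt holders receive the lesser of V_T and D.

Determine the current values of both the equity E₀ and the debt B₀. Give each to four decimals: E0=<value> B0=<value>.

d₁ = [ln(V₀/D) + (r + σ²/2)T] / (σ√T)
   = [ln(390.3826/158.1607) + (0.0440 + 0.5·0.5438²)·2.0869] / (0.5438·√2.0869)
   = [0.903516 + 0.400391] / 0.785579 = 1.659803
d₂ = d₁ − σ√T = 1.659803 − 0.785579 = 0.874224
N(d₁) = 0.951523,  N(d₂) = 0.809002,  e^(−rT) = 0.912266
E₀ = V₀·N(d₁) − D·e^(−rT)·N(d₂)
   = 390.3826·0.951523 − 158.1607·0.912266·0.809002 = 254.731475
B₀ = V₀ − E₀ = 390.3826 − 254.731475 = 135.651125

E0=254.7315 B0=135.6511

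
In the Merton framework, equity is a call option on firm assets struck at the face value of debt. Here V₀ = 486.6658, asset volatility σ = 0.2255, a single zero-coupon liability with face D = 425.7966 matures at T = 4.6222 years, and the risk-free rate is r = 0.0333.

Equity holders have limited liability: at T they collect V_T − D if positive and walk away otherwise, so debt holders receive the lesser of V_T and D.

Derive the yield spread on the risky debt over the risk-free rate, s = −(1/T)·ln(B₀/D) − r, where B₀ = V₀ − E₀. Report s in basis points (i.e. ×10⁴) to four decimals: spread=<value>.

spread=213.5506

d₁ = [ln(V₀/D) + (r + σ²/2)T] / (σ√T)
   = [ln(486.6658/425.7966) + (0.0333 + 0.5·0.2255²)·4.6222] / (0.2255·√4.6222)
   = [0.133616 + 0.271439] / 0.484809 = 0.835494
d₂ = d₁ − σ√T = 0.835494 − 0.484809 = 0.350685
N(d₁) = 0.798280,  N(d₂) = 0.637087,  e^(−rT) = 0.857341
E₀ = V₀·N(d₁) − D·e^(−rT)·N(d₂)
   = 486.6658·0.798280 − 425.7966·0.857341·0.637087 = 155.924951
B₀ = V₀ − E₀ = 486.6658 − 155.924951 = 330.740849
spread = −(1/T)·ln(B₀/D) − r = −(1/4.6222)·ln(330.740849/425.7966) − 0.0333 = 0.02135506
in basis points: 0.02135506 × 10⁴ = 213.5506 bp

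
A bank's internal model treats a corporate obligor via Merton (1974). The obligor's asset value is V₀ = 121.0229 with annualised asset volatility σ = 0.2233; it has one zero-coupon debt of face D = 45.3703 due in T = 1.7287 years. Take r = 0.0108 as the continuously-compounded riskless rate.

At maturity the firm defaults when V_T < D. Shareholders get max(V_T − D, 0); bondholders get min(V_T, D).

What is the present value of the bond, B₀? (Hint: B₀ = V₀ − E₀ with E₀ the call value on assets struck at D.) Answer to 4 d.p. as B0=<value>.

d₁ = [ln(V₀/D) + (r + σ²/2)T] / (σ√T)
   = [ln(121.0229/45.3703) + (0.0108 + 0.5·0.2233²)·1.7287] / (0.2233·√1.7287)
   = [0.981122 + 0.061769] / 0.293595 = 3.552143
d₂ = d₁ − σ√T = 3.552143 − 0.293595 = 3.258548
N(d₁) = 0.999809,  N(d₂) = 0.999440,  e^(−rT) = 0.981503
E₀ = V₀·N(d₁) − D·e^(−rT)·N(d₂)
   = 121.0229·0.999809 − 45.3703·0.981503·0.999440 = 76.493615
B₀ = V₀ − E₀ = 121.0229 − 76.493615 = 44.529285

B0=44.5293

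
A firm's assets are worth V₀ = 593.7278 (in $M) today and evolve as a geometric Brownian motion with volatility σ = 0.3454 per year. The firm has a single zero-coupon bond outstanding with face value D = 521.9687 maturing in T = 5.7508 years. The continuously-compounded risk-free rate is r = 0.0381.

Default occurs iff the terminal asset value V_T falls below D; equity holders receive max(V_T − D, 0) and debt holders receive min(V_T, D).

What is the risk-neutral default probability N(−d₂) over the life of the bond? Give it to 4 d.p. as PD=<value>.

PD=0.4976

d₁ = [ln(V₀/D) + (r + σ²/2)T] / (σ√T)
   = [ln(593.7278/521.9687) + (0.0381 + 0.5·0.3454²)·5.7508] / (0.3454·√5.7508)
   = [0.128813 + 0.562144] / 0.828298 = 0.834190
d₂ = d₁ − σ√T = 0.834190 − 0.828298 = 0.005892
risk-neutral PD = N(−d₂) = N(-0.005892) = 0.497649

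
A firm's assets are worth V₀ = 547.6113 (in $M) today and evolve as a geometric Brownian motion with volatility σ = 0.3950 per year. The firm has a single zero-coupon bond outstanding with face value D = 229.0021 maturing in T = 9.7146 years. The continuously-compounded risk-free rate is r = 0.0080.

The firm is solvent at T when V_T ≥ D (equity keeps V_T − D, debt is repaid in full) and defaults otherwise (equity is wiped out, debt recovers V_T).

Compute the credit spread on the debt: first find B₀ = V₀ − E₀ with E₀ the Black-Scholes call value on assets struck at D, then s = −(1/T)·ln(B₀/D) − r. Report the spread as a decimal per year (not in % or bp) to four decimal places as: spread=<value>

spread=0.0261

d₁ = [ln(V₀/D) + (r + σ²/2)T] / (σ√T)
   = [ln(547.6113/229.0021) + (0.0080 + 0.5·0.3950²)·9.7146] / (0.3950·√9.7146)
   = [0.871835 + 0.835577] / 1.231146 = 1.386847
d₂ = d₁ − σ√T = 1.386847 − 1.231146 = 0.155701
N(d₁) = 0.917256,  N(d₂) = 0.561866,  e^(−rT) = 0.925226
E₀ = V₀·N(d₁) − D·e^(−rT)·N(d₂)
   = 547.6113·0.917256 − 229.0021·0.925226·0.561866 = 383.252221
B₀ = V₀ − E₀ = 547.6113 − 383.252221 = 164.359079
spread = −(1/T)·ln(B₀/D) − r = −(1/9.7146)·ln(164.359079/229.0021) − 0.0080 = 0.02614218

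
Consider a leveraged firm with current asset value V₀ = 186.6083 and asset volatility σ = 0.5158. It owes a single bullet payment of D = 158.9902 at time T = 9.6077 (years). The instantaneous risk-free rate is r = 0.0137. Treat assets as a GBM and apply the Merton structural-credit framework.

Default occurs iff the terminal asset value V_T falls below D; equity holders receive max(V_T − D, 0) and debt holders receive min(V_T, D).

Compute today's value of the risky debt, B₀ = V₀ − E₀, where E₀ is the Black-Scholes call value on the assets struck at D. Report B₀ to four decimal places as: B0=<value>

d₁ = [ln(V₀/D) + (r + σ²/2)T] / (σ√T)
   = [ln(186.6083/158.9902) + (0.0137 + 0.5·0.5158²)·9.6077] / (0.5158·√9.6077)
   = [0.160169 + 1.409688] / 1.598789 = 0.981904
d₂ = d₁ − σ√T = 0.981904 − 1.598789 = -0.616884
N(d₁) = 0.836926,  N(d₂) = 0.268655,  e^(−rT) = 0.876669
E₀ = V₀·N(d₁) − D·e^(−rT)·N(d₂)
   = 186.6083·0.836926 − 158.9902·0.876669·0.268655 = 118.731738
B₀ = V₀ − E₀ = 186.6083 − 118.731738 = 67.876562

B0=67.8766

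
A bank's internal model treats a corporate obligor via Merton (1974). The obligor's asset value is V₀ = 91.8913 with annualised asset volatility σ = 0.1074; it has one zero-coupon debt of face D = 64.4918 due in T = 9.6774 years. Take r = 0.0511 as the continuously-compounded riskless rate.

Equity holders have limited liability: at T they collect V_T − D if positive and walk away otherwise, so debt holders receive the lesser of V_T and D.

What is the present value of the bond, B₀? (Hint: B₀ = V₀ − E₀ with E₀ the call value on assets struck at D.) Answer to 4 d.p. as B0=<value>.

B0=39.2962

d₁ = [ln(V₀/D) + (r + σ²/2)T] / (σ√T)
   = [ln(91.8913/64.4918) + (0.0511 + 0.5·0.1074²)·9.6774] / (0.1074·√9.6774)
   = [0.354068 + 0.550328] / 0.334106 = 2.706919
d₂ = d₁ − σ√T = 2.706919 − 0.334106 = 2.372814
N(d₁) = 0.996604,  N(d₂) = 0.991173,  e^(−rT) = 0.609867
E₀ = V₀·N(d₁) − D·e^(−rT)·N(d₂)
   = 91.8913·0.996604 − 64.4918·0.609867·0.991173 = 52.595051
B₀ = V₀ − E₀ = 91.8913 − 52.595051 = 39.296249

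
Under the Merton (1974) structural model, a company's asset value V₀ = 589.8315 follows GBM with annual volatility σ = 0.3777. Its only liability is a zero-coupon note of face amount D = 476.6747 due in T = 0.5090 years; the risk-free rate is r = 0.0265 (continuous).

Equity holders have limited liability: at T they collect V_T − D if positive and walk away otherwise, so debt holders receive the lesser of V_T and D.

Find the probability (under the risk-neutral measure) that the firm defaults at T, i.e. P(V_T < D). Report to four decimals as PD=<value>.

PD=0.2402

d₁ = [ln(V₀/D) + (r + σ²/2)T] / (σ√T)
   = [ln(589.8315/476.6747) + (0.0265 + 0.5·0.3777²)·0.5090] / (0.3777·√0.5090)
   = [0.213003 + 0.049795] / 0.269467 = 0.975248
d₂ = d₁ − σ√T = 0.975248 − 0.269467 = 0.705781
risk-neutral PD = N(−d₂) = N(-0.705781) = 0.240162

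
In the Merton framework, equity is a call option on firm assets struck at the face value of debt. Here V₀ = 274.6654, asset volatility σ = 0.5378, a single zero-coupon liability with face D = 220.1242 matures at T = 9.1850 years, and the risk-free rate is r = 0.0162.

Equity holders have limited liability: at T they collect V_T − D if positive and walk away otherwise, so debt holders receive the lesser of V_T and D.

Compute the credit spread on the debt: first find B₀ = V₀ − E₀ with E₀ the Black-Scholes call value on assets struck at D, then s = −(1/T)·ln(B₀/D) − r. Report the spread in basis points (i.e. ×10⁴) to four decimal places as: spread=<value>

spread=768.6302

d₁ = [ln(V₀/D) + (r + σ²/2)T] / (σ√T)
   = [ln(274.6654/220.1242) + (0.0162 + 0.5·0.5378²)·9.1850] / (0.5378·√9.1850)
   = [0.221362 + 1.477080] / 1.629898 = 1.042054
d₂ = d₁ − σ√T = 1.042054 − 1.629898 = -0.587843
N(d₁) = 0.851307,  N(d₂) = 0.278319,  e^(−rT) = 0.861744
E₀ = V₀·N(d₁) − D·e^(−rT)·N(d₂)
   = 274.6654·0.851307 − 220.1242·0.861744·0.278319 = 181.030042
B₀ = V₀ − E₀ = 274.6654 − 181.030042 = 93.635358
spread = −(1/T)·ln(B₀/D) − r = −(1/9.1850)·ln(93.635358/220.1242) − 0.0162 = 0.07686302
in basis points: 0.07686302 × 10⁴ = 768.6302 bp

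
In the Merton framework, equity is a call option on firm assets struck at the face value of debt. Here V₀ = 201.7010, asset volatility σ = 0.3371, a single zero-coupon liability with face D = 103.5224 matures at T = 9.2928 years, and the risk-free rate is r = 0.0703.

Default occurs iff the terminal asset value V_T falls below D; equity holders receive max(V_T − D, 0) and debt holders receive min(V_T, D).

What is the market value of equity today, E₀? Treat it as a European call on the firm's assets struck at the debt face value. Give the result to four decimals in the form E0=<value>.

d₁ = [ln(V₀/D) + (r + σ²/2)T] / (σ√T)
   = [ln(201.7010/103.5224) + (0.0703 + 0.5·0.3371²)·9.2928] / (0.3371·√9.2928)
   = [0.666998 + 1.181284] / 1.027619 = 1.798607
d₂ = d₁ − σ√T = 1.798607 − 1.027619 = 0.770988
N(d₁) = 0.963960,  N(d₂) = 0.779643,  e^(−rT) = 0.520334
E₀ = V₀·N(d₁) − D·e^(−rT)·N(d₂)
   = 201.7010·0.963960 − 103.5224·0.520334·0.779643 = 152.435160

E0=152.4352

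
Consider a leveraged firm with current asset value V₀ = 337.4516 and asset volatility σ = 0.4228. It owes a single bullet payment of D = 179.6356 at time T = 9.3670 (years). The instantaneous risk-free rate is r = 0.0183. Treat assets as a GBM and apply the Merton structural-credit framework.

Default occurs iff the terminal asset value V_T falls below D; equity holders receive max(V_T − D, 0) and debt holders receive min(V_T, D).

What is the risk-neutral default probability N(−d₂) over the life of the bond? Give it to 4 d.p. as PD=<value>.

d₁ = [ln(V₀/D) + (r + σ²/2)T] / (σ√T)
   = [ln(337.4516/179.6356) + (0.0183 + 0.5·0.4228²)·9.3670] / (0.4228·√9.3670)
   = [0.630492 + 1.008638] / 1.294003 = 1.266712
d₂ = d₁ − σ√T = 1.266712 − 1.294003 = -0.027290
risk-neutral PD = N(−d₂) = N(0.027290) = 0.510886

PD=0.5109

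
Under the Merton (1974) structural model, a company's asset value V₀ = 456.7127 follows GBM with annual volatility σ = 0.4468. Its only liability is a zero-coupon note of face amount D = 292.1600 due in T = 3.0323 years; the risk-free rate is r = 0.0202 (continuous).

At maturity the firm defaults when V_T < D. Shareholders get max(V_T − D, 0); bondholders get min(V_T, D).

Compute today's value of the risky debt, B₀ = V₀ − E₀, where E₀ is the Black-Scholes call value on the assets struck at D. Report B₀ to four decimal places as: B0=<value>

B0=233.9225

d₁ = [ln(V₀/D) + (r + σ²/2)T] / (σ√T)
   = [ln(456.7127/292.1600) + (0.0202 + 0.5·0.4468²)·3.0323] / (0.4468·√3.0323)
   = [0.446753 + 0.363922] / 0.778035 = 1.041951
d₂ = d₁ − σ√T = 1.041951 − 0.778035 = 0.263916
N(d₁) = 0.851283,  N(d₂) = 0.604078,  e^(−rT) = 0.940586
E₀ = V₀·N(d₁) − D·e^(−rT)·N(d₂)
   = 456.7127·0.851283 − 292.1600·0.940586·0.604078 = 222.790217
B₀ = V₀ − E₀ = 456.7127 − 222.790217 = 233.922483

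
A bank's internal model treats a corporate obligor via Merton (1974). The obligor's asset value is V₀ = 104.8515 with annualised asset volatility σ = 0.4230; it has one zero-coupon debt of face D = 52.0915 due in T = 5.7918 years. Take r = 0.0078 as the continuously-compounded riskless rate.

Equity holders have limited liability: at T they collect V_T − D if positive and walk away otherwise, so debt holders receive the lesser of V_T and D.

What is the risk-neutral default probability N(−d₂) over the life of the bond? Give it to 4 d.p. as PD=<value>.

PD=0.4119

d₁ = [ln(V₀/D) + (r + σ²/2)T] / (σ√T)
   = [ln(104.8515/52.0915) + (0.0078 + 0.5·0.4230²)·5.7918] / (0.4230·√5.7918)
   = [0.699543 + 0.563337] / 1.017999 = 1.240552
d₂ = d₁ − σ√T = 1.240552 − 1.017999 = 0.222553
risk-neutral PD = N(−d₂) = N(-0.222553) = 0.411942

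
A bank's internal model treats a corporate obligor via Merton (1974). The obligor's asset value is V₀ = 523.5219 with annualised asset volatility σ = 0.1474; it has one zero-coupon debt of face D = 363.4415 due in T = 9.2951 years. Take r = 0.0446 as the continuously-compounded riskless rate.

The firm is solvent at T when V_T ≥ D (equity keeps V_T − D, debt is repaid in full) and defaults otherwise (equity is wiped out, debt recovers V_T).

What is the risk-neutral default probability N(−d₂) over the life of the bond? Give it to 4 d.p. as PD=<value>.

d₁ = [ln(V₀/D) + (r + σ²/2)T] / (σ√T)
   = [ln(523.5219/363.4415) + (0.0446 + 0.5·0.1474²)·9.2951] / (0.1474·√9.2951)
   = [0.364961 + 0.515538] / 0.449391 = 1.959314
d₂ = d₁ − σ√T = 1.959314 − 0.449391 = 1.509922
risk-neutral PD = N(−d₂) = N(-1.509922) = 0.065532

PD=0.0655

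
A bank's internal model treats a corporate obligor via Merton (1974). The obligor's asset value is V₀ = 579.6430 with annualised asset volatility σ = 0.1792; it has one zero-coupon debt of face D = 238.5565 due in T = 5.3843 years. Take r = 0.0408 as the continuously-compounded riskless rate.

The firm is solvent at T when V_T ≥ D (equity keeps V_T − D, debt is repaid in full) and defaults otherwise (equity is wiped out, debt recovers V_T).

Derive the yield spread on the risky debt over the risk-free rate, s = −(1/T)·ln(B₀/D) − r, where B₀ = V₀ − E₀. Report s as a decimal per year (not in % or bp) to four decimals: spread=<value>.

d₁ = [ln(V₀/D) + (r + σ²/2)T] / (σ√T)
   = [ln(579.6430/238.5565) + (0.0408 + 0.5·0.1792²)·5.3843] / (0.1792·√5.3843)
   = [0.887806 + 0.306131] / 0.415817 = 2.871303
d₂ = d₁ − σ√T = 2.871303 − 0.415817 = 2.455486
N(d₁) = 0.997956,  N(d₂) = 0.992965,  e^(−rT) = 0.802776
E₀ = V₀·N(d₁) − D·e^(−rT)·N(d₂)
   = 579.6430·0.997956 − 238.5565·0.802776·0.992965 = 388.298003
B₀ = V₀ − E₀ = 579.6430 − 388.298003 = 191.344997
spread = −(1/T)·ln(B₀/D) − r = −(1/5.3843)·ln(191.344997/238.5565) − 0.0408 = 0.00015762

spread=0.0002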